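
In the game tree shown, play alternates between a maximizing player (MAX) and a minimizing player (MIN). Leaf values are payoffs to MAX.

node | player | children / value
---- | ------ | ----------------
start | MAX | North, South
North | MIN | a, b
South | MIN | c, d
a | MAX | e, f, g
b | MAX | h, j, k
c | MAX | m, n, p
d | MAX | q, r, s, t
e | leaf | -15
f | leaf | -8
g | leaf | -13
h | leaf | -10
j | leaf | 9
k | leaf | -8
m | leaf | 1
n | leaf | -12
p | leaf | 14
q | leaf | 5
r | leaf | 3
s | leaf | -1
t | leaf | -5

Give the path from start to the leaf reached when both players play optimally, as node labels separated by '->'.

start -> South -> d -> q

a (MAX): max(-15, -8, -13) = -8
b (MAX): max(-10, 9, -8) = 9
North (MIN): min(-8, 9) = -8
c (MAX): max(1, -12, 14) = 14
d (MAX): max(5, 3, -1, -5) = 5
South (MIN): min(14, 5) = 5
start (MAX): max(-8, 5) = 5
At start, MAX picks South (highest: 5).
At South, MIN picks d (lowest: 5).
At d, MAX picks q (highest: 5).
Terminal value 5.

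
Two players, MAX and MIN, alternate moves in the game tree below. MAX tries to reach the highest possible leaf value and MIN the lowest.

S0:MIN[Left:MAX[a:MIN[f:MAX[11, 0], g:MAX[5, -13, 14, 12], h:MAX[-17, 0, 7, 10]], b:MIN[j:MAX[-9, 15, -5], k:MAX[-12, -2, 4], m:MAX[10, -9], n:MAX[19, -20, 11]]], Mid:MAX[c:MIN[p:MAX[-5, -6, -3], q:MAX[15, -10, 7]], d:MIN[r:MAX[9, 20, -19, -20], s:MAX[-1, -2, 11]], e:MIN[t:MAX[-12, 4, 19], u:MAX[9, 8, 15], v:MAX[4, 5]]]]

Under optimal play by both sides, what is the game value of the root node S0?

f (MAX): max(11, 0) = 11
g (MAX): max(5, -13, 14, 12) = 14
h (MAX): max(-17, 0, 7, 10) = 10
a (MIN): min(11, 14, 10) = 10
j (MAX): max(-9, 15, -5) = 15
k (MAX): max(-12, -2, 4) = 4
m (MAX): max(10, -9) = 10
n (MAX): max(19, -20, 11) = 19
b (MIN): min(15, 4, 10, 19) = 4
Left (MAX): max(10, 4) = 10
p (MAX): max(-5, -6, -3) = -3
q (MAX): max(15, -10, 7) = 15
c (MIN): min(-3, 15) = -3
r (MAX): max(9, 20, -19, -20) = 20
s (MAX): max(-1, -2, 11) = 11
d (MIN): min(20, 11) = 11
t (MAX): max(-12, 4, 19) = 19
u (MAX): max(9, 8, 15) = 15
v (MAX): max(4, 5) = 5
e (MIN): min(19, 15, 5) = 5
Mid (MAX): max(-3, 11, 5) = 11
S0 (MIN): min(10, 11) = 10

10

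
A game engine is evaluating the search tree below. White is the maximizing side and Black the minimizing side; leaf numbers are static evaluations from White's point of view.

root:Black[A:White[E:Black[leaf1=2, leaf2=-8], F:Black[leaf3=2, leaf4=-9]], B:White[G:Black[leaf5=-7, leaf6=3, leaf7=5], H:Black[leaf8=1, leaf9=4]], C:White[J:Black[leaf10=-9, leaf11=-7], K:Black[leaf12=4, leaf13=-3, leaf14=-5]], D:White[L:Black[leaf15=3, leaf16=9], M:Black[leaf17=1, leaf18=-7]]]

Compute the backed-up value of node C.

J (Black): min(-9, -7) = -9
K (Black): min(4, -3, -5) = -5
C (White): max(-9, -5) = -5

-5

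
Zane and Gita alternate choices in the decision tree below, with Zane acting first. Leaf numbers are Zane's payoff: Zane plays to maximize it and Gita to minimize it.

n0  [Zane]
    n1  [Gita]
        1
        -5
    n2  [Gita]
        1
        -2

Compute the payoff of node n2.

-2

n2 (Gita): min(1, -2) = -2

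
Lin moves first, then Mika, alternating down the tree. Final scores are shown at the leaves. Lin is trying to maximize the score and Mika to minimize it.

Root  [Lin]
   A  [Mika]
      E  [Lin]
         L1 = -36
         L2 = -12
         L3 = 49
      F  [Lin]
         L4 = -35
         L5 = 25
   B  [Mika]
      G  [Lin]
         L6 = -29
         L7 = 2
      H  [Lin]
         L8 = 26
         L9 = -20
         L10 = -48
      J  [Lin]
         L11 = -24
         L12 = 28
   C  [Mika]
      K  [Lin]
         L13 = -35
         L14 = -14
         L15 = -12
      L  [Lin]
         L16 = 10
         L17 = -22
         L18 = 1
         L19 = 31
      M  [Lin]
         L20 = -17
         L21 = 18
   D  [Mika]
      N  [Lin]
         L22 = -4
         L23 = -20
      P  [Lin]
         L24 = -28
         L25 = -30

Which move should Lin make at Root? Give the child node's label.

E (Lin): max(-36, -12, 49) = 49
F (Lin): max(-35, 25) = 25
A (Mika): min(49, 25) = 25
G (Lin): max(-29, 2) = 2
H (Lin): max(26, -20, -48) = 26
J (Lin): max(-24, 28) = 28
B (Mika): min(2, 26, 28) = 2
K (Lin): max(-35, -14, -12) = -12
L (Lin): max(10, -22, 1, 31) = 31
M (Lin): max(-17, 18) = 18
C (Mika): min(-12, 31, 18) = -12
N (Lin): max(-4, -20) = -4
P (Lin): max(-28, -30) = -28
D (Mika): min(-4, -28) = -28
Root (Lin): max(25, 2, -12, -28) = 25
Lin at Root wants the highest of {A=25, B=2, C=-12, D=-28}, so chooses A.

A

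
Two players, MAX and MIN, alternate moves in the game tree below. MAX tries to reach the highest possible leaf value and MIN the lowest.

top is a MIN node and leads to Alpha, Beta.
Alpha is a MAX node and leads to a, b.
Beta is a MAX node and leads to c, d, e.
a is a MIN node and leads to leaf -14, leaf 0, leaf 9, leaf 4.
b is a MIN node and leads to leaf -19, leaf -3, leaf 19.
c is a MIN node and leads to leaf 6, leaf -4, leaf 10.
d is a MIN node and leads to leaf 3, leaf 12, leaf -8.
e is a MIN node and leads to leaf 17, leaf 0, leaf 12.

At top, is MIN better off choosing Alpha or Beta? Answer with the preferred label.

Alpha

a (MIN): min(-14, 0, 9, 4) = -14
b (MIN): min(-19, -3, 19) = -19
Alpha (MAX): max(-14, -19) = -14
c (MIN): min(6, -4, 10) = -4
d (MIN): min(3, 12, -8) = -8
e (MIN): min(17, 0, 12) = 0
Beta (MAX): max(-4, -8, 0) = 0
MIN prefers the lower value; Alpha=-14, Beta=0. Alpha is better since -14 < 0.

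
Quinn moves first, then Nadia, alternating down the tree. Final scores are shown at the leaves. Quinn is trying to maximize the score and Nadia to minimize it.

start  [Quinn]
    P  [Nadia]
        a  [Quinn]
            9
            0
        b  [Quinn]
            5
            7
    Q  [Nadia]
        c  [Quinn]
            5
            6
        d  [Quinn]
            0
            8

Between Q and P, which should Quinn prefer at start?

c (Quinn): max(5, 6) = 6
d (Quinn): max(0, 8) = 8
Q (Nadia): min(6, 8) = 6
a (Quinn): max(9, 0) = 9
b (Quinn): max(5, 7) = 7
P (Nadia): min(9, 7) = 7
Quinn prefers the higher value; Q=6, P=7. P is better since 7 > 6.

P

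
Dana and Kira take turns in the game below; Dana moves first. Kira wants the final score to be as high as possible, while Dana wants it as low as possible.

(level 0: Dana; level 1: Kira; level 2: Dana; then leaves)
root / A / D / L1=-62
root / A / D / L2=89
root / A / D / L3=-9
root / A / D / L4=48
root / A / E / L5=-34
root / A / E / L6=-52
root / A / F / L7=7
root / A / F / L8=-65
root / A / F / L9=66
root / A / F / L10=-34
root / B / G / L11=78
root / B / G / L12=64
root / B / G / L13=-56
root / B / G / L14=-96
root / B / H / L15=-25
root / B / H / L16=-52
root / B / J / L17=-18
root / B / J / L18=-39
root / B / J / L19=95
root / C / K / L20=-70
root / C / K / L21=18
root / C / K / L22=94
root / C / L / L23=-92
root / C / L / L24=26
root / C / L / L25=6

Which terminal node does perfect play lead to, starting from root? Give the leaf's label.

L20

D (Dana): min(-62, 89, -9, 48) = -62
E (Dana): min(-34, -52) = -52
F (Dana): min(7, -65, 66, -34) = -65
A (Kira): max(-62, -52, -65) = -52
G (Dana): min(78, 64, -56, -96) = -96
H (Dana): min(-25, -52) = -52
J (Dana): min(-18, -39, 95) = -39
B (Kira): max(-96, -52, -39) = -39
K (Dana): min(-70, 18, 94) = -70
L (Dana): min(-92, 26, 6) = -92
C (Kira): max(-70, -92) = -70
root (Dana): min(-52, -39, -70) = -70
At root, Dana picks C (lowest: -70).
At C, Kira picks K (highest: -70).
At K, Dana picks L20 (lowest: -70).
Terminal value -70.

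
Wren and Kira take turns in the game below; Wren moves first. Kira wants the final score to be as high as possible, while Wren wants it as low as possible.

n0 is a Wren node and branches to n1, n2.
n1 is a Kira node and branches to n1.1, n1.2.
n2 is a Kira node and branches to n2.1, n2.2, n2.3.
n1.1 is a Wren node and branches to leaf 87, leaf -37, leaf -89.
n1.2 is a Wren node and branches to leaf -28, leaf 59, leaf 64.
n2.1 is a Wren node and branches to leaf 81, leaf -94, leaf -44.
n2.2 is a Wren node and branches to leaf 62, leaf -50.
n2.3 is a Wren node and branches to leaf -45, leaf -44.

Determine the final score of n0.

-45

n1.1 (Wren): min(87, -37, -89) = -89
n1.2 (Wren): min(-28, 59, 64) = -28
n1 (Kira): max(-89, -28) = -28
n2.1 (Wren): min(81, -94, -44) = -94
n2.2 (Wren): min(62, -50) = -50
n2.3 (Wren): min(-45, -44) = -45
n2 (Kira): max(-94, -50, -45) = -45
n0 (Wren): min(-28, -45) = -45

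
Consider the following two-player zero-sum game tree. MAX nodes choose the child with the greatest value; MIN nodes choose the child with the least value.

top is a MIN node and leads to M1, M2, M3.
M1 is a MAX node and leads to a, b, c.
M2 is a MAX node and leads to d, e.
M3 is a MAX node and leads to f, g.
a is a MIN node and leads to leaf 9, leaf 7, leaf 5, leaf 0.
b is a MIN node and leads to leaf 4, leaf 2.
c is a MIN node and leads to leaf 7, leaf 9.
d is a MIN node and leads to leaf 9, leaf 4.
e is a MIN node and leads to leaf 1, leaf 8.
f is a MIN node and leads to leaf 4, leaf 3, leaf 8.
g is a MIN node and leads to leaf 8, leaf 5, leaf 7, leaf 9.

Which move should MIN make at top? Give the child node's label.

a (MIN): min(9, 7, 5, 0) = 0
b (MIN): min(4, 2) = 2
c (MIN): min(7, 9) = 7
M1 (MAX): max(0, 2, 7) = 7
d (MIN): min(9, 4) = 4
e (MIN): min(1, 8) = 1
M2 (MAX): max(4, 1) = 4
f (MIN): min(4, 3, 8) = 3
g (MIN): min(8, 5, 7, 9) = 5
M3 (MAX): max(3, 5) = 5
top (MIN): min(7, 4, 5) = 4
MIN at top wants the lowest of {M1=7, M2=4, M3=5}, so chooses M2.

M2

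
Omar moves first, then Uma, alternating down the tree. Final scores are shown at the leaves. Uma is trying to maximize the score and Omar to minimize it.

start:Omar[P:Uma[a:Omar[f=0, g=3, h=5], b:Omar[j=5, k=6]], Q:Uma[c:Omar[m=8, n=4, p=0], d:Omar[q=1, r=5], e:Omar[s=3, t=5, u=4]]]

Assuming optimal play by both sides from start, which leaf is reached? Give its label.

s

a (Omar): min(0, 3, 5) = 0
b (Omar): min(5, 6) = 5
P (Uma): max(0, 5) = 5
c (Omar): min(8, 4, 0) = 0
d (Omar): min(1, 5) = 1
e (Omar): min(3, 5, 4) = 3
Q (Uma): max(0, 1, 3) = 3
start (Omar): min(5, 3) = 3
At start, Omar picks Q (lowest: 3).
At Q, Uma picks e (highest: 3).
At e, Omar picks s (lowest: 3).
Terminal value 3.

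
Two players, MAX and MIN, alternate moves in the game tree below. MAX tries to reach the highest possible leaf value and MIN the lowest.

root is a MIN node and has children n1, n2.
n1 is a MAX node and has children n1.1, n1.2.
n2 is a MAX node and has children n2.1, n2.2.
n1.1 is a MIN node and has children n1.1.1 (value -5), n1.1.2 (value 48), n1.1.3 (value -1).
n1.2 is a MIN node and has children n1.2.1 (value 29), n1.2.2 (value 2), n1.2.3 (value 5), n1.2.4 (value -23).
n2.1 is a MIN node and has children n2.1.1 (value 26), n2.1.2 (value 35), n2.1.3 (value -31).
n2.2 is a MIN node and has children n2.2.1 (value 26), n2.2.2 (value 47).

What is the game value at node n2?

n2.1 (MIN): min(26, 35, -31) = -31
n2.2 (MIN): min(26, 47) = 26
n2 (MAX): max(-31, 26) = 26

26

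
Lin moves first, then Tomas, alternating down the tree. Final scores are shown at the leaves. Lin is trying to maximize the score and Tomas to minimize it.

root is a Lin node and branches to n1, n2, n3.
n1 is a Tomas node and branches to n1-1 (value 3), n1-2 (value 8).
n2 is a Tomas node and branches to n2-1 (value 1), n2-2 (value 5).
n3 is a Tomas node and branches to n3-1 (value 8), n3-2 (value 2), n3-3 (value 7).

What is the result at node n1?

3

n1 (Tomas): min(3, 8) = 3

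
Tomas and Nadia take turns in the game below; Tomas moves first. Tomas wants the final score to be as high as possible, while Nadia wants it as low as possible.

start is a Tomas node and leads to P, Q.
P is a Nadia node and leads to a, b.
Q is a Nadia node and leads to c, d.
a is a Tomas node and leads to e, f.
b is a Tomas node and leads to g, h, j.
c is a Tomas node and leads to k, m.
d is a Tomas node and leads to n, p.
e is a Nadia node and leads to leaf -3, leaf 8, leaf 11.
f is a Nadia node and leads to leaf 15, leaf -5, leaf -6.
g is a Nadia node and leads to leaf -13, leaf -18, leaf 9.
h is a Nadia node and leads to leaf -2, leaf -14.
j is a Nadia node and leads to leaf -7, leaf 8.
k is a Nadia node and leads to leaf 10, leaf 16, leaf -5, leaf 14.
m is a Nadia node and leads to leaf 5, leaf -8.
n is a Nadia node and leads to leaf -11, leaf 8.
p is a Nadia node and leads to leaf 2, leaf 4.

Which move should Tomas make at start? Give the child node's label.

Q

e (Nadia): min(-3, 8, 11) = -3
f (Nadia): min(15, -5, -6) = -6
a (Tomas): max(-3, -6) = -3
g (Nadia): min(-13, -18, 9) = -18
h (Nadia): min(-2, -14) = -14
j (Nadia): min(-7, 8) = -7
b (Tomas): max(-18, -14, -7) = -7
P (Nadia): min(-3, -7) = -7
k (Nadia): min(10, 16, -5, 14) = -5
m (Nadia): min(5, -8) = -8
c (Tomas): max(-5, -8) = -5
n (Nadia): min(-11, 8) = -11
p (Nadia): min(2, 4) = 2
d (Tomas): max(-11, 2) = 2
Q (Nadia): min(-5, 2) = -5
start (Tomas): max(-7, -5) = -5
Tomas at start wants the highest of {P=-7, Q=-5}, so chooses Q.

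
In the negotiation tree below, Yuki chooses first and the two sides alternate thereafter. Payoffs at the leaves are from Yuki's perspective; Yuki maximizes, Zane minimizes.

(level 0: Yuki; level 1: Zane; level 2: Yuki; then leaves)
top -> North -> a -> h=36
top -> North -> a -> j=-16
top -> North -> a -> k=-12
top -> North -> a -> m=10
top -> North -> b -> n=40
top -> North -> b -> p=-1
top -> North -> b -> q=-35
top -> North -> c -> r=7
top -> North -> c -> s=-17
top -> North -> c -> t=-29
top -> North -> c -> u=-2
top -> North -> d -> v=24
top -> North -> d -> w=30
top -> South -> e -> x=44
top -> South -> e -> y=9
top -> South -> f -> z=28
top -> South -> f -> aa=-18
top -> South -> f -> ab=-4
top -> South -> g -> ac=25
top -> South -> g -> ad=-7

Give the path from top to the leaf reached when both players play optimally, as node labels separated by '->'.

top -> South -> g -> ac

a (Yuki): max(36, -16, -12, 10) = 36
b (Yuki): max(40, -1, -35) = 40
c (Yuki): max(7, -17, -29, -2) = 7
d (Yuki): max(24, 30) = 30
North (Zane): min(36, 40, 7, 30) = 7
e (Yuki): max(44, 9) = 44
f (Yuki): max(28, -18, -4) = 28
g (Yuki): max(25, -7) = 25
South (Zane): min(44, 28, 25) = 25
top (Yuki): max(7, 25) = 25
At top, Yuki picks South (highest: 25).
At South, Zane picks g (lowest: 25).
At g, Yuki picks ac (highest: 25).
Terminal value 25.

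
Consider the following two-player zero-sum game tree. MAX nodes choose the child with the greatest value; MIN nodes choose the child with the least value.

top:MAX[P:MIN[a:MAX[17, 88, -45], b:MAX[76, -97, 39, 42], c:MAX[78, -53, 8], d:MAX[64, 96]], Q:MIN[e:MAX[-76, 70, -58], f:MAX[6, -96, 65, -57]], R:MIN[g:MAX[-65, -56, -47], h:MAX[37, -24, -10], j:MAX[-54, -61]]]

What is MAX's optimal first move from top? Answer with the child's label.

P

a (MAX): max(17, 88, -45) = 88
b (MAX): max(76, -97, 39, 42) = 76
c (MAX): max(78, -53, 8) = 78
d (MAX): max(64, 96) = 96
P (MIN): min(88, 76, 78, 96) = 76
e (MAX): max(-76, 70, -58) = 70
f (MAX): max(6, -96, 65, -57) = 65
Q (MIN): min(70, 65) = 65
g (MAX): max(-65, -56, -47) = -47
h (MAX): max(37, -24, -10) = 37
j (MAX): max(-54, -61) = -54
R (MIN): min(-47, 37, -54) = -54
top (MAX): max(76, 65, -54) = 76
MAX at top wants the highest of {P=76, Q=65, R=-54}, so chooses P.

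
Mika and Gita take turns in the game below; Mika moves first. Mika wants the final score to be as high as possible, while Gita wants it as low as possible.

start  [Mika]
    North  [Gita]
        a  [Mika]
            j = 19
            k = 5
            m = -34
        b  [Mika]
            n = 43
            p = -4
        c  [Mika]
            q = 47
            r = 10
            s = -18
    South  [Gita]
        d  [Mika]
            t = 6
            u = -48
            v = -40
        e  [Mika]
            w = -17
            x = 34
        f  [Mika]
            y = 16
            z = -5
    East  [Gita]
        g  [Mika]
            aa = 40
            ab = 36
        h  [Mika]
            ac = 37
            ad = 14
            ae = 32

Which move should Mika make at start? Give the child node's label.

a (Mika): max(19, 5, -34) = 19
b (Mika): max(43, -4) = 43
c (Mika): max(47, 10, -18) = 47
North (Gita): min(19, 43, 47) = 19
d (Mika): max(6, -48, -40) = 6
e (Mika): max(-17, 34) = 34
f (Mika): max(16, -5) = 16
South (Gita): min(6, 34, 16) = 6
g (Mika): max(40, 36) = 40
h (Mika): max(37, 14, 32) = 37
East (Gita): min(40, 37) = 37
start (Mika): max(19, 6, 37) = 37
Mika at start wants the highest of {North=19, South=6, East=37}, so chooses East.

East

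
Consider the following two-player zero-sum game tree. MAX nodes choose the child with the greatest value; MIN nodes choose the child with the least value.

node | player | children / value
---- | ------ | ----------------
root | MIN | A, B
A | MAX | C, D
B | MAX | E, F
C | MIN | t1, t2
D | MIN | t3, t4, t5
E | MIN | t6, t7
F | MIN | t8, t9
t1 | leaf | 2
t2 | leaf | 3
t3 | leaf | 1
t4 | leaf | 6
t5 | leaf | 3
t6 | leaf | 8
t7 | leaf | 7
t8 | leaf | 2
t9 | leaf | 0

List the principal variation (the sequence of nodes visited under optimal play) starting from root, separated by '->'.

root -> A -> C -> t1

C (MIN): min(2, 3) = 2
D (MIN): min(1, 6, 3) = 1
A (MAX): max(2, 1) = 2
E (MIN): min(8, 7) = 7
F (MIN): min(2, 0) = 0
B (MAX): max(7, 0) = 7
root (MIN): min(2, 7) = 2
At root, MIN picks A (lowest: 2).
At A, MAX picks C (highest: 2).
At C, MIN picks t1 (lowest: 2).
Terminal value 2.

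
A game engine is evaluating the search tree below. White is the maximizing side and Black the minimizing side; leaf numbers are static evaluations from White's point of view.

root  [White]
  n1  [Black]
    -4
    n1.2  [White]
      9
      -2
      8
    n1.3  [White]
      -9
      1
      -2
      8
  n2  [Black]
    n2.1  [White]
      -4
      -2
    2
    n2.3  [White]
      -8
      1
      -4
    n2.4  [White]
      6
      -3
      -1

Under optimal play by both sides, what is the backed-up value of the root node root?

-2

n1.2 (White): max(9, -2, 8) = 9
n1.3 (White): max(-9, 1, -2, 8) = 8
n1 (Black): min(-4, 9, 8) = -4
n2.1 (White): max(-4, -2) = -2
n2.3 (White): max(-8, 1, -4) = 1
n2.4 (White): max(6, -3, -1) = 6
n2 (Black): min(-2, 2, 1, 6) = -2
root (White): max(-4, -2) = -2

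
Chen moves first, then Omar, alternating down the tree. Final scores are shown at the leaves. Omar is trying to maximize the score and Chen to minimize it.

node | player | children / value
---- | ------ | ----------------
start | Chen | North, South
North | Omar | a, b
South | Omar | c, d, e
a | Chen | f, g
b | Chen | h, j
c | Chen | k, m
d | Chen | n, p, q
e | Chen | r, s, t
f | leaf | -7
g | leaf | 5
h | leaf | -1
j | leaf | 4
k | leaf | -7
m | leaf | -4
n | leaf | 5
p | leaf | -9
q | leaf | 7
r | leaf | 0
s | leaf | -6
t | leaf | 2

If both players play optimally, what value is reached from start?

a (Chen): min(-7, 5) = -7
b (Chen): min(-1, 4) = -1
North (Omar): max(-7, -1) = -1
c (Chen): min(-7, -4) = -7
d (Chen): min(5, -9, 7) = -9
e (Chen): min(0, -6, 2) = -6
South (Omar): max(-7, -9, -6) = -6
start (Chen): min(-1, -6) = -6

-6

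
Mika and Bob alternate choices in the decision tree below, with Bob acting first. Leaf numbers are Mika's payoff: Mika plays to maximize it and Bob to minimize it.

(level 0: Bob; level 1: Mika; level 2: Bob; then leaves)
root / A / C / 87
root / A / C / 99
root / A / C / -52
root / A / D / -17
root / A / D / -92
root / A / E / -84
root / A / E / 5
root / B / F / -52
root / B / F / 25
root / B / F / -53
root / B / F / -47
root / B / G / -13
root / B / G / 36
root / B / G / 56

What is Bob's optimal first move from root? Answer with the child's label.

C (Bob): min(87, 99, -52) = -52
D (Bob): min(-17, -92) = -92
E (Bob): min(-84, 5) = -84
A (Mika): max(-52, -92, -84) = -52
F (Bob): min(-52, 25, -53, -47) = -53
G (Bob): min(-13, 36, 56) = -13
B (Mika): max(-53, -13) = -13
root (Bob): min(-52, -13) = -52
Bob at root wants the lowest of {A=-52, B=-13}, so chooses A.

A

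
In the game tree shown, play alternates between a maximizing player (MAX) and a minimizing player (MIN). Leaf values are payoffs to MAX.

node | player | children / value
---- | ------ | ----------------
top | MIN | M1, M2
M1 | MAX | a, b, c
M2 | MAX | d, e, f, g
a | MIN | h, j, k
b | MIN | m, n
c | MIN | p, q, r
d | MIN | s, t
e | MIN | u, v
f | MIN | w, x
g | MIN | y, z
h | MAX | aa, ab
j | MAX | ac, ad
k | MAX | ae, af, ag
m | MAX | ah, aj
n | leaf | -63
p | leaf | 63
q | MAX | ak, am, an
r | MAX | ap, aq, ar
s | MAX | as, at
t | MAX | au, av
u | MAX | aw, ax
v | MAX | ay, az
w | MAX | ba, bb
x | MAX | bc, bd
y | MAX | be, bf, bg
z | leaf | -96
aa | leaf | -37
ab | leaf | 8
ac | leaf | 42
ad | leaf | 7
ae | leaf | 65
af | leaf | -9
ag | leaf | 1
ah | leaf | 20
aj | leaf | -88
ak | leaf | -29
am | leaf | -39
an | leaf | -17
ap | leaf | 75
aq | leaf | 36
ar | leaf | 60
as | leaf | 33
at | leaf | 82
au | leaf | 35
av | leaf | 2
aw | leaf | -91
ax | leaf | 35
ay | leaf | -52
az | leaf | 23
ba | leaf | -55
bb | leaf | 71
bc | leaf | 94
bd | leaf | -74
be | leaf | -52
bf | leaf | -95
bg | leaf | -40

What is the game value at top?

8

h (MAX): max(-37, 8) = 8
j (MAX): max(42, 7) = 42
k (MAX): max(65, -9, 1) = 65
a (MIN): min(8, 42, 65) = 8
m (MAX): max(20, -88) = 20
b (MIN): min(20, -63) = -63
q (MAX): max(-29, -39, -17) = -17
r (MAX): max(75, 36, 60) = 75
c (MIN): min(63, -17, 75) = -17
M1 (MAX): max(8, -63, -17) = 8
s (MAX): max(33, 82) = 82
t (MAX): max(35, 2) = 35
d (MIN): min(82, 35) = 35
u (MAX): max(-91, 35) = 35
v (MAX): max(-52, 23) = 23
e (MIN): min(35, 23) = 23
w (MAX): max(-55, 71) = 71
x (MAX): max(94, -74) = 94
f (MIN): min(71, 94) = 71
y (MAX): max(-52, -95, -40) = -40
g (MIN): min(-40, -96) = -96
M2 (MAX): max(35, 23, 71, -96) = 71
top (MIN): min(8, 71) = 8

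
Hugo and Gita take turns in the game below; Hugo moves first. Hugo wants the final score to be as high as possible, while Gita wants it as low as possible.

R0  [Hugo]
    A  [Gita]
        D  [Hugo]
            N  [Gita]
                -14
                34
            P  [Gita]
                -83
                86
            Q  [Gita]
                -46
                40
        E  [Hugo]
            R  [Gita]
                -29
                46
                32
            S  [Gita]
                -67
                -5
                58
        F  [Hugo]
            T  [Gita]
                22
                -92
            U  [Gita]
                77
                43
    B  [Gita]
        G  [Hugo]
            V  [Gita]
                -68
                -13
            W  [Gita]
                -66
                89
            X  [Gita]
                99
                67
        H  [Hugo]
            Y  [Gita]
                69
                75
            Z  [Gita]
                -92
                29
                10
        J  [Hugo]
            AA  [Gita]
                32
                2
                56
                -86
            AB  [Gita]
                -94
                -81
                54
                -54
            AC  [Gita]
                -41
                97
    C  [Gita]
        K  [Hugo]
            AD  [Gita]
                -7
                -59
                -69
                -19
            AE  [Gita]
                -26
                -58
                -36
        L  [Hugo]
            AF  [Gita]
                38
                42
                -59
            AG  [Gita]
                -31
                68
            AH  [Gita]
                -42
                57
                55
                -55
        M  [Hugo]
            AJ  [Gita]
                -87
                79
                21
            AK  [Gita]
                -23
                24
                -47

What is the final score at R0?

N (Gita): min(-14, 34) = -14
P (Gita): min(-83, 86) = -83
Q (Gita): min(-46, 40) = -46
D (Hugo): max(-14, -83, -46) = -14
R (Gita): min(-29, 46, 32) = -29
S (Gita): min(-67, -5, 58) = -67
E (Hugo): max(-29, -67) = -29
T (Gita): min(22, -92) = -92
U (Gita): min(77, 43) = 43
F (Hugo): max(-92, 43) = 43
A (Gita): min(-14, -29, 43) = -29
V (Gita): min(-68, -13) = -68
W (Gita): min(-66, 89) = -66
X (Gita): min(99, 67) = 67
G (Hugo): max(-68, -66, 67) = 67
Y (Gita): min(69, 75) = 69
Z (Gita): min(-92, 29, 10) = -92
H (Hugo): max(69, -92) = 69
AA (Gita): min(32, 2, 56, -86) = -86
AB (Gita): min(-94, -81, 54, -54) = -94
AC (Gita): min(-41, 97) = -41
J (Hugo): max(-86, -94, -41) = -41
B (Gita): min(67, 69, -41) = -41
AD (Gita): min(-7, -59, -69, -19) = -69
AE (Gita): min(-26, -58, -36) = -58
K (Hugo): max(-69, -58) = -58
AF (Gita): min(38, 42, -59) = -59
AG (Gita): min(-31, 68) = -31
AH (Gita): min(-42, 57, 55, -55) = -55
L (Hugo): max(-59, -31, -55) = -31
AJ (Gita): min(-87, 79, 21) = -87
AK (Gita): min(-23, 24, -47) = -47
M (Hugo): max(-87, -47) = -47
C (Gita): min(-58, -31, -47) = -58
R0 (Hugo): max(-29, -41, -58) = -29

-29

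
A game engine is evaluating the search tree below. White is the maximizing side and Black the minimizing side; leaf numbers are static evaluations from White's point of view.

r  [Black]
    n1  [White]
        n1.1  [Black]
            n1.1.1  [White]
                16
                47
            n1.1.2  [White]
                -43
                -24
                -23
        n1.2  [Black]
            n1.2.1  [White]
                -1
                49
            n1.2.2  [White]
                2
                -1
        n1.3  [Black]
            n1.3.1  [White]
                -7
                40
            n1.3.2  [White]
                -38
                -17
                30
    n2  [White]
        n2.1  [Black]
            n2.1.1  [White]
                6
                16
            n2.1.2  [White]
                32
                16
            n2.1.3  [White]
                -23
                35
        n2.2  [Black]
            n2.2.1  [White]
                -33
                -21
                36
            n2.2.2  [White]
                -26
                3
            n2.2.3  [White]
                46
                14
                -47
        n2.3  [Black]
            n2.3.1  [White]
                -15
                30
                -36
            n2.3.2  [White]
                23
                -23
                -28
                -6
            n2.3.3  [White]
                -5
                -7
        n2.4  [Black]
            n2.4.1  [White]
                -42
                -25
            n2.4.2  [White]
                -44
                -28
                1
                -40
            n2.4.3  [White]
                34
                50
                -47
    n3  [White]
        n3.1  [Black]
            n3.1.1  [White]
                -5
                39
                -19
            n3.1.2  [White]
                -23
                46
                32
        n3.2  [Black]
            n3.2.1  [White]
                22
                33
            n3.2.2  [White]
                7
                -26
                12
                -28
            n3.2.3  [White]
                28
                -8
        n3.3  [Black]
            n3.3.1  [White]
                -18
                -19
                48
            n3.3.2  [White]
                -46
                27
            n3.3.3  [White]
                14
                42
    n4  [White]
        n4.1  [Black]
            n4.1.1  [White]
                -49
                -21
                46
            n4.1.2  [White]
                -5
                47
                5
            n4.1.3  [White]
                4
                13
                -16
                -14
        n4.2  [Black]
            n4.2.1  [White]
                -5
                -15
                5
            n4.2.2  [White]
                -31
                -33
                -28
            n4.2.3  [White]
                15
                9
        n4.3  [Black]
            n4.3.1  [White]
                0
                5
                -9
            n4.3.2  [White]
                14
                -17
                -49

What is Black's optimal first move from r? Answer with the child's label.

n1.1.1 (White): max(16, 47) = 47
n1.1.2 (White): max(-43, -24, -23) = -23
n1.1 (Black): min(47, -23) = -23
n1.2.1 (White): max(-1, 49) = 49
n1.2.2 (White): max(2, -1) = 2
n1.2 (Black): min(49, 2) = 2
n1.3.1 (White): max(-7, 40) = 40
n1.3.2 (White): max(-38, -17, 30) = 30
n1.3 (Black): min(40, 30) = 30
n1 (White): max(-23, 2, 30) = 30
n2.1.1 (White): max(6, 16) = 16
n2.1.2 (White): max(32, 16) = 32
n2.1.3 (White): max(-23, 35) = 35
n2.1 (Black): min(16, 32, 35) = 16
n2.2.1 (White): max(-33, -21, 36) = 36
n2.2.2 (White): max(-26, 3) = 3
n2.2.3 (White): max(46, 14, -47) = 46
n2.2 (Black): min(36, 3, 46) = 3
n2.3.1 (White): max(-15, 30, -36) = 30
n2.3.2 (White): max(23, -23, -28, -6) = 23
n2.3.3 (White): max(-5, -7) = -5
n2.3 (Black): min(30, 23, -5) = -5
n2.4.1 (White): max(-42, -25) = -25
n2.4.2 (White): max(-44, -28, 1, -40) = 1
n2.4.3 (White): max(34, 50, -47) = 50
n2.4 (Black): min(-25, 1, 50) = -25
n2 (White): max(16, 3, -5, -25) = 16
n3.1.1 (White): max(-5, 39, -19) = 39
n3.1.2 (White): max(-23, 46, 32) = 46
n3.1 (Black): min(39, 46) = 39
n3.2.1 (White): max(22, 33) = 33
n3.2.2 (White): max(7, -26, 12, -28) = 12
n3.2.3 (White): max(28, -8) = 28
n3.2 (Black): min(33, 12, 28) = 12
n3.3.1 (White): max(-18, -19, 48) = 48
n3.3.2 (White): max(-46, 27) = 27
n3.3.3 (White): max(14, 42) = 42
n3.3 (Black): min(48, 27, 42) = 27
n3 (White): max(39, 12, 27) = 39
n4.1.1 (White): max(-49, -21, 46) = 46
n4.1.2 (White): max(-5, 47, 5) = 47
n4.1.3 (White): max(4, 13, -16, -14) = 13
n4.1 (Black): min(46, 47, 13) = 13
n4.2.1 (White): max(-5, -15, 5) = 5
n4.2.2 (White): max(-31, -33, -28) = -28
n4.2.3 (White): max(15, 9) = 15
n4.2 (Black): min(5, -28, 15) = -28
n4.3.1 (White): max(0, 5, -9) = 5
n4.3.2 (White): max(14, -17, -49) = 14
n4.3 (Black): min(5, 14) = 5
n4 (White): max(13, -28, 5) = 13
r (Black): min(30, 16, 39, 13) = 13
Black at r wants the lowest of {n1=30, n2=16, n3=39, n4=13}, so chooses n4.

n4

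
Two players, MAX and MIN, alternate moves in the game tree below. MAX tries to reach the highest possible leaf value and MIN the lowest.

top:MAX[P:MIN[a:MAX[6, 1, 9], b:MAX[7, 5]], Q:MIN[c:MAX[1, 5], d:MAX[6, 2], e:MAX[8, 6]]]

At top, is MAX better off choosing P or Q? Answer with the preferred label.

P

a (MAX): max(6, 1, 9) = 9
b (MAX): max(7, 5) = 7
P (MIN): min(9, 7) = 7
c (MAX): max(1, 5) = 5
d (MAX): max(6, 2) = 6
e (MAX): max(8, 6) = 8
Q (MIN): min(5, 6, 8) = 5
MAX prefers the higher value; P=7, Q=5. P is better since 7 > 5.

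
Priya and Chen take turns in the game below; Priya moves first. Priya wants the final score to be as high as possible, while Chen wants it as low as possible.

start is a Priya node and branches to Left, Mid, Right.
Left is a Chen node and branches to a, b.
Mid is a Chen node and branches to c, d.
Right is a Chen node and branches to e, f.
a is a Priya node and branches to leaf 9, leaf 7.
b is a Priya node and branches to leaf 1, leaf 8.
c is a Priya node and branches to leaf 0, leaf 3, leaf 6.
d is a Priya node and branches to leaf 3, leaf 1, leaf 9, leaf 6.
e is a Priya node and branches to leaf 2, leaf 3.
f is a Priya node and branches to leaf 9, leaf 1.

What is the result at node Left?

8

a (Priya): max(9, 7) = 9
b (Priya): max(1, 8) = 8
Left (Chen): min(9, 8) = 8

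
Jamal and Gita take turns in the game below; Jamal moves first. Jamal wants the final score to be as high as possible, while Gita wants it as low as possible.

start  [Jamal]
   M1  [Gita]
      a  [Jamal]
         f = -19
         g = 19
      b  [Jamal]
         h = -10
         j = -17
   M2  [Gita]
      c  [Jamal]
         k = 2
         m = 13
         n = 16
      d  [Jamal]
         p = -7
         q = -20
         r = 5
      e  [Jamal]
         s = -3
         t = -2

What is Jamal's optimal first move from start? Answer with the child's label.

M2

a (Jamal): max(-19, 19) = 19
b (Jamal): max(-10, -17) = -10
M1 (Gita): min(19, -10) = -10
c (Jamal): max(2, 13, 16) = 16
d (Jamal): max(-7, -20, 5) = 5
e (Jamal): max(-3, -2) = -2
M2 (Gita): min(16, 5, -2) = -2
start (Jamal): max(-10, -2) = -2
Jamal at start wants the highest of {M1=-10, M2=-2}, so chooses M2.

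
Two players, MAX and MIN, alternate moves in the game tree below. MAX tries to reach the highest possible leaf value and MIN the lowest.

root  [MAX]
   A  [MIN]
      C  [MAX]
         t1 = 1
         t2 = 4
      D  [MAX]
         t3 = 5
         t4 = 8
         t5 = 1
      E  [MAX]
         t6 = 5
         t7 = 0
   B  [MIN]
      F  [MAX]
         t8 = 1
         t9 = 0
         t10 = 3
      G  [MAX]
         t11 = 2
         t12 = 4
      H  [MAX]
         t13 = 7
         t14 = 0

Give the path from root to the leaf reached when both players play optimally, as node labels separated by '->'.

C (MAX): max(1, 4) = 4
D (MAX): max(5, 8, 1) = 8
E (MAX): max(5, 0) = 5
A (MIN): min(4, 8, 5) = 4
F (MAX): max(1, 0, 3) = 3
G (MAX): max(2, 4) = 4
H (MAX): max(7, 0) = 7
B (MIN): min(3, 4, 7) = 3
root (MAX): max(4, 3) = 4
At root, MAX picks A (highest: 4).
At A, MIN picks C (lowest: 4).
At C, MAX picks t2 (highest: 4).
Terminal value 4.

root -> A -> C -> t2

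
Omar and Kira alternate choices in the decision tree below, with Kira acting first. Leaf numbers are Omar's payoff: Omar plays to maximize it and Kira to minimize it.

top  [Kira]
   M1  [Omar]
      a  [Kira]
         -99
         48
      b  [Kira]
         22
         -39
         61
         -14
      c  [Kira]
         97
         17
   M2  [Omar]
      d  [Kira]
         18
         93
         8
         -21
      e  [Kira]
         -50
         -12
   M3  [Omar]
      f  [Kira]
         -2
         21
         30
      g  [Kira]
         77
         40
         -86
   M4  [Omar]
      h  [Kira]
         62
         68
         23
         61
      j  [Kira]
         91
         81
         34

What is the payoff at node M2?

d (Kira): min(18, 93, 8, -21) = -21
e (Kira): min(-50, -12) = -50
M2 (Omar): max(-21, -50) = -21

-21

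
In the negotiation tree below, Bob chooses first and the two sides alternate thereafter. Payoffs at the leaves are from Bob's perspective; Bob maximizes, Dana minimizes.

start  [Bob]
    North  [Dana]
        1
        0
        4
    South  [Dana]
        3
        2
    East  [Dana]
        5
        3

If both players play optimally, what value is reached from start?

3

North (Dana): min(1, 0, 4) = 0
South (Dana): min(3, 2) = 2
East (Dana): min(5, 3) = 3
start (Bob): max(0, 2, 3) = 3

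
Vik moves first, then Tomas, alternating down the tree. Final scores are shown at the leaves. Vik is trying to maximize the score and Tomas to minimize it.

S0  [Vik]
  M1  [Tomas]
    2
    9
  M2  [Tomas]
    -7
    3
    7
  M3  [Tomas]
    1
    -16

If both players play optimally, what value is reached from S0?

2

M1 (Tomas): min(2, 9) = 2
M2 (Tomas): min(-7, 3, 7) = -7
M3 (Tomas): min(1, -16) = -16
S0 (Vik): max(2, -7, -16) = 2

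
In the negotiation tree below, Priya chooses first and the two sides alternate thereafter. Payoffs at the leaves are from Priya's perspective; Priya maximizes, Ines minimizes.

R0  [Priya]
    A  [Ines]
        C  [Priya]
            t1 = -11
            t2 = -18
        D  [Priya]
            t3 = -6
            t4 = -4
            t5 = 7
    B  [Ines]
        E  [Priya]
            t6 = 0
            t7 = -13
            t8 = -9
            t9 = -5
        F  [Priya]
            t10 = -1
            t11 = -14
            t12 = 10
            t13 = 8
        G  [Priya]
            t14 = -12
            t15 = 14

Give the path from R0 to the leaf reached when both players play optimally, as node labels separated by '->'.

C (Priya): max(-11, -18) = -11
D (Priya): max(-6, -4, 7) = 7
A (Ines): min(-11, 7) = -11
E (Priya): max(0, -13, -9, -5) = 0
F (Priya): max(-1, -14, 10, 8) = 10
G (Priya): max(-12, 14) = 14
B (Ines): min(0, 10, 14) = 0
R0 (Priya): max(-11, 0) = 0
At R0, Priya picks B (highest: 0).
At B, Ines picks E (lowest: 0).
At E, Priya picks t6 (highest: 0).
Terminal value 0.

R0 -> B -> E -> t6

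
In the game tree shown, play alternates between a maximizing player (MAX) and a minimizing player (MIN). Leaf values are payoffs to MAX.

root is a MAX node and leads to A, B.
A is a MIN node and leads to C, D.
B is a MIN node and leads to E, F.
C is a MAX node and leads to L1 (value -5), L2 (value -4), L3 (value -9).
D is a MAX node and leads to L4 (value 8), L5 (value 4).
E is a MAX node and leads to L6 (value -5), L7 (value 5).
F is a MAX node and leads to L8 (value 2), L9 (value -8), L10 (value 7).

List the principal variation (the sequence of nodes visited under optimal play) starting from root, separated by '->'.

root -> B -> E -> L7

C (MAX): max(-5, -4, -9) = -4
D (MAX): max(8, 4) = 8
A (MIN): min(-4, 8) = -4
E (MAX): max(-5, 5) = 5
F (MAX): max(2, -8, 7) = 7
B (MIN): min(5, 7) = 5
root (MAX): max(-4, 5) = 5
At root, MAX picks B (highest: 5).
At B, MIN picks E (lowest: 5).
At E, MAX picks L7 (highest: 5).
Terminal value 5.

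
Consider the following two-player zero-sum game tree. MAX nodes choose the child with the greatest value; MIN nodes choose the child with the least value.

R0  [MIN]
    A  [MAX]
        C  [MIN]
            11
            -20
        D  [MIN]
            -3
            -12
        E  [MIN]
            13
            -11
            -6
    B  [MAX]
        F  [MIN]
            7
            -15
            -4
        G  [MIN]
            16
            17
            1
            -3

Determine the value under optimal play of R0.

-11

C (MIN): min(11, -20) = -20
D (MIN): min(-3, -12) = -12
E (MIN): min(13, -11, -6) = -11
A (MAX): max(-20, -12, -11) = -11
F (MIN): min(7, -15, -4) = -15
G (MIN): min(16, 17, 1, -3) = -3
B (MAX): max(-15, -3) = -3
R0 (MIN): min(-11, -3) = -11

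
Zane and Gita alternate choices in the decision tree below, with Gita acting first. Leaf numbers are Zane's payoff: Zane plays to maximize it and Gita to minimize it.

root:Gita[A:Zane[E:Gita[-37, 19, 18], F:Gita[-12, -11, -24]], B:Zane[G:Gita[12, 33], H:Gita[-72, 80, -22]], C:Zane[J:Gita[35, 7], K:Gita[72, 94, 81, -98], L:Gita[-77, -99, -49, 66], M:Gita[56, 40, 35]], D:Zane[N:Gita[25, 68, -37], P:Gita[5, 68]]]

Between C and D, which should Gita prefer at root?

D

J (Gita): min(35, 7) = 7
K (Gita): min(72, 94, 81, -98) = -98
L (Gita): min(-77, -99, -49, 66) = -99
M (Gita): min(56, 40, 35) = 35
C (Zane): max(7, -98, -99, 35) = 35
N (Gita): min(25, 68, -37) = -37
P (Gita): min(5, 68) = 5
D (Zane): max(-37, 5) = 5
Gita prefers the lower value; C=35, D=5. D is better since 5 < 35.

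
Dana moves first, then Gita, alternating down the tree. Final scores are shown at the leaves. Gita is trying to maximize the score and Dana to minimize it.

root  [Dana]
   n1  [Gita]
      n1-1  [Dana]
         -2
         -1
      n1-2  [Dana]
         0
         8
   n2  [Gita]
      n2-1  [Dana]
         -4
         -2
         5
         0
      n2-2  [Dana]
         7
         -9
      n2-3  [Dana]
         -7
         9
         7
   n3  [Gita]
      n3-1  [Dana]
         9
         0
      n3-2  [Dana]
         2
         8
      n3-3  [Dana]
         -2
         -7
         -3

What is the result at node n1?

n1-1 (Dana): min(-2, -1) = -2
n1-2 (Dana): min(0, 8) = 0
n1 (Gita): max(-2, 0) = 0

0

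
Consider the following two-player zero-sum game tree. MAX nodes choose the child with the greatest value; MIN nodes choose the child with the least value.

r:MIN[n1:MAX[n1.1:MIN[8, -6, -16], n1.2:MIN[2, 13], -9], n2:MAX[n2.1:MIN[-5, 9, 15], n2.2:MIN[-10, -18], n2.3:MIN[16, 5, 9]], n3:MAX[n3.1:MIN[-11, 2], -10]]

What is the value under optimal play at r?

n1.1 (MIN): min(8, -6, -16) = -16
n1.2 (MIN): min(2, 13) = 2
n1 (MAX): max(-16, 2, -9) = 2
n2.1 (MIN): min(-5, 9, 15) = -5
n2.2 (MIN): min(-10, -18) = -18
n2.3 (MIN): min(16, 5, 9) = 5
n2 (MAX): max(-5, -18, 5) = 5
n3.1 (MIN): min(-11, 2) = -11
n3 (MAX): max(-11, -10) = -10
r (MIN): min(2, 5, -10) = -10

-10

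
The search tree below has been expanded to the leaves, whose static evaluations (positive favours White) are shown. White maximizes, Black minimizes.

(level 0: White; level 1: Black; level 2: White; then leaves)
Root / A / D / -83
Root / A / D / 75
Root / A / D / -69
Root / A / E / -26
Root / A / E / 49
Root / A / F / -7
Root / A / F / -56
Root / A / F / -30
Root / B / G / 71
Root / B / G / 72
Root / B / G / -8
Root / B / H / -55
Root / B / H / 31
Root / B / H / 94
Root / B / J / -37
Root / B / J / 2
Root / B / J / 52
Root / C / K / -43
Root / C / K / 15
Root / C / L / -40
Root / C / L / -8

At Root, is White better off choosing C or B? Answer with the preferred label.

B

K (White): max(-43, 15) = 15
L (White): max(-40, -8) = -8
C (Black): min(15, -8) = -8
G (White): max(71, 72, -8) = 72
H (White): max(-55, 31, 94) = 94
J (White): max(-37, 2, 52) = 52
B (Black): min(72, 94, 52) = 52
White prefers the higher value; C=-8, B=52. B is better since 52 > -8.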